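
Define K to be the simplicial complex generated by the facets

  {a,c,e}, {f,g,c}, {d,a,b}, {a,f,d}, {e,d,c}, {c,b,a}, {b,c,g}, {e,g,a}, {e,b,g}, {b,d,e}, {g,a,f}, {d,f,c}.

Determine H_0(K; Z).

H_0 ≅ Z.

Take the total order a < b < c < d < e < f < g on the vertex set. Then K (dimension 2) consists of the simplices:

  0-simplices (7): a, b, c, d, e, f, g
  1-simplices (18): ab, ac, ad, ae, af, ag, bc, bd, be, bg, cd, ce, cf, cg, de, df, eg, fg
  2-simplices (12): abc, abd, ace, adf, aeg, afg, bcg, bde, beg, cde, cdf, cfg

Hence C_0 ≅ Z^7, C_1 ≅ Z^18, C_2 ≅ Z^12.

The boundary map ∂_1: C_1 → C_0 sends each edge [p,q] (with p < q) to q − p.
As a 7×18 matrix over Z this has rank 6, with invariant factors (1,1,1,1,1,1).

∂_2: C_2 → C_1 sends each 2-simplex [p,q,r] to [q,r] − [p,r] + [p,q]. For instance
  ∂ace = ce − ae + ac,
  ∂adf = df − af + ad.
As a 18×12 matrix over Z this has rank 12, with invariant factors (1,1,1,1,1,1,1,1,1,1,1,2).

Now H_k = ker ∂_k / im ∂_{k+1}, so:

  H_0: rank C_0 − rank ∂_1 = 7 − 6 = 1, and the invariant factors of ∂_1 are all 1, so H_0 = Z.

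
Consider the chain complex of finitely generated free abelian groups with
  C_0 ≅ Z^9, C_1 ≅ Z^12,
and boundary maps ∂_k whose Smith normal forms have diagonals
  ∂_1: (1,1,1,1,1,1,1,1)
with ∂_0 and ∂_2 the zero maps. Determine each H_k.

H_0 ≅ Z,  H_1 ≅ Z^4.

H_0: b_0 = 9 − 0 − 8 = 1; torsion from ∂_1 factors > 1: none. So H_0 ≅ Z.
H_1: b_1 = 12 − 8 − 0 = 4; torsion from ∂_2 factors > 1: none. So H_1 ≅ Z^4.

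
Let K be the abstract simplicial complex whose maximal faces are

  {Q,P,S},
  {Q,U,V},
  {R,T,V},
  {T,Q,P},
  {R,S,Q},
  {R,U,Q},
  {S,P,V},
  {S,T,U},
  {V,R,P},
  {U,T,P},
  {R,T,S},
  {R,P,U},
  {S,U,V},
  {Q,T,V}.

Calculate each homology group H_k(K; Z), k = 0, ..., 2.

H_0 ≅ Z,  H_1 ≅ Z^2,  H_2 ≅ Z.

Order the vertices as P < Q < R < S < T < U < V. Listing each simplex with vertices in this order, K has dimension 2 with simplices:

  0-simplices (7): P, Q, R, S, T, U, V
  1-simplices (21): PQ, PR, PS, PT, PU, PV, QR, QS, QT, QU, QV, RS, RT, RU, RV, ST, SU, SV, TU, TV, UV
  2-simplices (14): PQS, PQT, PRU, PRV, PSV, PTU, QRS, QRU, QTV, QUV, RST, RTV, STU, SUV

Hence C_0 ≅ Z^7, C_1 ≅ Z^21, C_2 ≅ Z^14.

Boundary ∂_1: C_1 → C_0 is given by ∂[p,q] = [q] − [p]. For instance
  ∂RU = U − R.
This gives a 7×21 integer matrix of rank 6; reducing to Smith normal form yields diagonal entries (1,1,1,1,1,1).

The boundary map ∂_2: C_2 → C_1 acts by ∂[p,q,r] = [q,r] − [p,r] + [p,q]. For instance
  ∂PQT = QT − PT + PQ,
  ∂PRV = RV − PV + PR.
This gives a 21×14 integer matrix of rank 13; reducing to Smith normal form yields diagonal entries (1,1,1,1,1,1,1,1,1,1,1,1,1).

Now H_k = ker ∂_k / im ∂_{k+1}, so:

  H_0: rank C_0 − rank ∂_1 = 7 − 6 = 1, and the invariant factors of ∂_1 are all 1, so H_0 ≅ Z.
  H_1: rank ker ∂_1 − rank ∂_2 = (21 − 6) − 13 = 2, and the invariant factors of ∂_2 are all 1, so H_1 ≅ Z^2.
  H_2: rank ker ∂_2 − rank ∂_3 = (14 − 13) − 0 = 1, and there is no ∂_3, so H_2 ≅ Z.

As a check, the Euler characteristic is 7 − 21 + 14 = 0, which agrees with 1 − 2 + 1 = 0.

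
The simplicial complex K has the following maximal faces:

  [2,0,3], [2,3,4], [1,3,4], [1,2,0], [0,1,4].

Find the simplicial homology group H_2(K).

H_2 = 0.

Fix the vertex order 0 < 1 < 2 < 3 < 4 and write every simplex with vertices in increasing order. Then dim K = 2 and the simplices of K are:

  0-simplices (5): [0], [1], [2], [3], [4]
  1-simplices (10): [0,1], [0,2], [0,3], [0,4], [1,2], [1,3], [1,4], [2,3], [2,4], [3,4]
  2-simplices (5): [0,1,2], [0,1,4], [0,2,3], [1,3,4], [2,3,4]

giving chain groups C_0 ≅ Z^5, C_1 ≅ Z^10, C_2 ≅ Z^5.

Boundary ∂_1: C_1 → C_0 maps an edge to its endpoints' difference, ∂[p,q] = q − p.
This gives a 5×10 integer matrix of rank 4; reducing to Smith normal form yields diagonal entries (1,1,1,1).

∂_2: C_2 → C_1 maps a triangle to the signed sum of its edges. For instance
  ∂[0,1,4] = [1,4] − [0,4] + [0,1],
  ∂[0,1,2] = [1,2] − [0,2] + [0,1].
As a 10×5 matrix over Z this has rank 5, with invariant factors (1,1,1,1,1).

Reading off H_k = ker ∂_k / im ∂_{k+1}:

  H_2: rank ker ∂_2 − rank ∂_3 = (5 − 5) − 0 = 0, and there is no ∂_3, so H_2 ≅ 0.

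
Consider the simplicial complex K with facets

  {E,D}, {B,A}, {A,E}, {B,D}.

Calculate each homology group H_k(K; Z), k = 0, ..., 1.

K has 4 vertices, 4 edges.
rank ∂_0 = 0, rank ∂_1 = 3 ⇒ b_0 = 4 − 0 − 3 = 1; all invariant factors of ∂_1 are 1 so no torsion. So H_0 = Z.
rank ∂_1 = 3, rank ∂_2 = 0 ⇒ b_1 = 4 − 3 − 0 = 1. So H_1 = Z.

H_0 = Z,  H_1 = Z.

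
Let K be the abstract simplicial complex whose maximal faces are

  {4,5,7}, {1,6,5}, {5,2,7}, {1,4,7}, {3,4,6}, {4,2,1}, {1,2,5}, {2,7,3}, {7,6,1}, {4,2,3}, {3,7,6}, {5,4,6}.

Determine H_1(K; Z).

H_1 ≅ Z/2.

We work with the vertex ordering 1 < 2 < 3 < 4 < 5 < 6 < 7. The simplices of K, each written with vertices in increasing order, are:

  0-simplices (7): [1], [2], [3], [4], [5], [6], [7]
  1-simplices (18): [1,2], [1,4], [1,5], [1,6], [1,7], [2,3], [2,4], [2,5], [2,7], [3,4], [3,6], [3,7], [4,5], [4,6], [4,7], [5,6], [5,7], [6,7]
  2-simplices (12): [1,2,4], [1,2,5], [1,4,7], [1,5,6], [1,6,7], [2,3,4], [2,3,7], [2,5,7], [3,4,6], [3,6,7], [4,5,6], [4,5,7]

giving chain groups C_0 ≅ Z^7, C_1 ≅ Z^18, C_2 ≅ Z^12.

Boundary ∂_1: C_1 → C_0 maps an edge to its endpoints' difference, ∂[p,q] = q − p. For instance
  ∂[1,5] = [5] − [1].
As a 7×18 matrix over Z this has rank 6, with invariant factors (1,1,1,1,1,1).

∂_2: C_2 → C_1 maps a triangle to the signed sum of its edges. For instance
  ∂[4,5,6] = [5,6] − [4,6] + [4,5],
  ∂[1,2,5] = [2,5] − [1,5] + [1,2].
As a 18×12 matrix over Z this has rank 12, with invariant factors (1,1,1,1,1,1,1,1,1,1,1,2).

Now H_k = ker ∂_k / im ∂_{k+1}, so:

  H_1: rank ker ∂_1 − rank ∂_2 = (18 − 6) − 12 = 0, and ∂_2 has invariant factor 2 > 1, so H_1 ≅ Z/2.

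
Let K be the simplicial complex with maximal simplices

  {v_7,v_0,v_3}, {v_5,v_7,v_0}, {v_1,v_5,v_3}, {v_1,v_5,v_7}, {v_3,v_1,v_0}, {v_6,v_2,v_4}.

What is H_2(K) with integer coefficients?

H_2 = 0.

Take the total order v_0 < v_1 < v_2 < v_3 < v_4 < v_5 < v_6 < v_7 on the vertex set. Then K (dimension 2) consists of the simplices:

  0-simplices (8): [v_0], [v_1], [v_2], [v_3], [v_4], [v_5], [v_6], [v_7]
  1-simplices (13): [v_0,v_1], [v_0,v_3], [v_0,v_5], [v_0,v_7], [v_1,v_3], [v_1,v_5], [v_1,v_7], [v_2,v_4], [v_2,v_6], [v_3,v_5], [v_3,v_7], [v_4,v_6], [v_5,v_7]
  2-simplices (6): [v_0,v_1,v_3], [v_0,v_3,v_7], [v_0,v_5,v_7], [v_1,v_3,v_5], [v_1,v_5,v_7], [v_2,v_4,v_6]

so the chain groups are C_0 ≅ Z^8, C_1 ≅ Z^13, C_2 ≅ Z^6.

Boundary ∂_1: C_1 → C_0 sends each edge [p,q] (with p < q) to q − p. For instance
  ∂[v_5,v_7] = [v_7] − [v_5].
This gives a 8×13 integer matrix of rank 6; reducing to Smith normal form yields diagonal entries (1,1,1,1,1,1).

The boundary map ∂_2: C_2 → C_1 sends each 2-simplex [p,q,r] to [q,r] − [p,r] + [p,q]. For instance
  ∂[v_1,v_3,v_5] = [v_3,v_5] − [v_1,v_5] + [v_1,v_3],
  ∂[v_0,v_5,v_7] = [v_5,v_7] − [v_0,v_7] + [v_0,v_5].
This gives a 13×6 integer matrix of rank 6; reducing to Smith normal form yields diagonal entries (1,1,1,1,1,1).

Computing H_k = (kernel of ∂_k) / (image of ∂_{k+1}):

  H_2: rank ker ∂_2 − rank ∂_3 = (6 − 6) − 0 = 0, and there is no ∂_3, so H_2 = 0.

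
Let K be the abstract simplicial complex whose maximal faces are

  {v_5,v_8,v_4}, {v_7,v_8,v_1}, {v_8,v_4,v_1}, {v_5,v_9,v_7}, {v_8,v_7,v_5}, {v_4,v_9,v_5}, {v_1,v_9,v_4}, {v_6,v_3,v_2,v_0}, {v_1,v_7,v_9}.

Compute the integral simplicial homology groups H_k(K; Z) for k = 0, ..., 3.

We work with the vertex ordering v_0 < v_1 < v_2 < v_3 < v_4 < v_5 < v_6 < v_7 < v_8 < v_9. The simplices of K, each written with vertices in increasing order, are:

  0-simplices (10): [v_0], [v_1], [v_2], [v_3], [v_4], [v_5], [v_6], [v_7], [v_8], [v_9]
  1-simplices (18): (18 of them)
  2-simplices (12): (12 of them)
  3-simplices (1): [v_0,v_2,v_3,v_6]

Hence C_0 ≅ Z^10, C_1 ≅ Z^18, C_2 ≅ Z^12, C_3 ≅ Z^1.

The boundary map ∂_1: C_1 → C_0 maps an edge to its endpoints' difference, ∂[p,q] = q − p.
The resulting 10×18 matrix has rank 8, and its Smith normal form has invariant factors (1,1,1,1,1,1,1,1).

∂_2: C_2 → C_1 acts by ∂[p,q,r] = [q,r] − [p,r] + [p,q]. For instance
  ∂[v_1,v_7,v_9] = [v_7,v_9] − [v_1,v_9] + [v_1,v_7],
  ∂[v_0,v_2,v_3] = [v_2,v_3] − [v_0,v_3] + [v_0,v_2].
As a 18×12 matrix over Z this has rank 10, with invariant factors (1,1,1,1,1,1,1,1,1,1).

Boundary ∂_3: C_3 → C_2 sends each 3-simplex σ to the alternating sum Σ_i (−1)^i (σ with its i-th vertex removed). For instance
  ∂[v_0,v_2,v_3,v_6] = [v_2,v_3,v_6] − [v_0,v_3,v_6] + [v_0,v_2,v_6] − [v_0,v_2,v_3].
The resulting 12×1 matrix has rank 1, and its Smith normal form has invariant factors (1).

Computing H_k = (kernel of ∂_k) / (image of ∂_{k+1}):

  H_0: rank C_0 − rank ∂_1 = 10 − 8 = 2, and the invariant factors of ∂_1 are all 1, so H_0 ≅ Z^2.
  H_1: rank ker ∂_1 − rank ∂_2 = (18 − 8) − 10 = 0, and the invariant factors of ∂_2 are all 1, so H_1 ≅ 0.
  H_2: rank ker ∂_2 − rank ∂_3 = (12 − 10) − 1 = 1, and the invariant factors of ∂_3 are all 1, so H_2 ≅ Z.
  H_3: rank ker ∂_3 − rank ∂_4 = (1 − 1) − 0 = 0, and there is no ∂_4, so H_3 ≅ 0.

As a check, the Euler characteristic is 10 − 18 + 12 − 1 = 3, which agrees with 2 − 0 + 1 − 0 = 3.

H_0 = Z^2,  H_1 = 0,  H_2 = Z,  H_3 = 0.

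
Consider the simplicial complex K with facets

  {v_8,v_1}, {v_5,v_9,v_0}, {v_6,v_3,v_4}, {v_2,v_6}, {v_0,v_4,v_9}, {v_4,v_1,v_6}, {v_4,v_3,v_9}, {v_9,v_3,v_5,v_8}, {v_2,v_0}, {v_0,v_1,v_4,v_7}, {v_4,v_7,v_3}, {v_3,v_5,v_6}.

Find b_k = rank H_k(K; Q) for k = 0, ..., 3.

Fix the vertex order v_0 < v_1 < v_2 < v_3 < v_4 < v_5 < v_6 < v_7 < v_8 < v_9 and write every simplex with vertices in increasing order. Then dim K = 3 and the simplices of K are:

  0-simplices (10): [v_0], [v_1], [v_2], [v_3], [v_4], [v_5], [v_6], [v_7], [v_8], [v_9]
  1-simplices (24): (24 of them)
  2-simplices (15): (15 of them)
  3-simplices (2): [v_0,v_1,v_4,v_7], [v_3,v_5,v_8,v_9]

so the chain groups are C_0 ≅ Z^10, C_1 ≅ Z^24, C_2 ≅ Z^15, C_3 ≅ Z^2.

∂_1: C_1 → C_0 is given by ∂[p,q] = [q] − [p].
The 10×24 boundary matrix has rank 9 and Smith normal form diag(1,1,1,1,1,1,1,1,1).

The boundary map ∂_2: C_2 → C_1 acts by ∂[p,q,r] = [q,r] − [p,r] + [p,q]. For instance
  ∂[v_3,v_5,v_8] = [v_5,v_8] − [v_3,v_8] + [v_3,v_5],
  ∂[v_0,v_4,v_9] = [v_4,v_9] − [v_0,v_9] + [v_0,v_4].
The resulting 24×15 matrix has rank 13, and its Smith normal form has invariant factors (1,1,1,1,1,1,1,1,1,1,1,1,1).

Boundary ∂_3: C_3 → C_2 sends each 3-simplex σ to the alternating sum Σ_i (−1)^i (σ with its i-th vertex removed). For instance
  ∂[v_0,v_1,v_4,v_7] = [v_1,v_4,v_7] − [v_0,v_4,v_7] + [v_0,v_1,v_7] − [v_0,v_1,v_4],
  ∂[v_3,v_5,v_8,v_9] = [v_5,v_8,v_9] − [v_3,v_8,v_9] + [v_3,v_5,v_9] − [v_3,v_5,v_8].
The 15×2 boundary matrix has rank 2 and Smith normal form diag(1,1).

Now H_k = ker ∂_k / im ∂_{k+1}, so:

  H_0: rank C_0 − rank ∂_1 = 10 − 9 = 1, and the invariant factors of ∂_1 are all 1, so H_0 ≅ Z.
  H_1: rank ker ∂_1 − rank ∂_2 = (24 − 9) − 13 = 2, and the invariant factors of ∂_2 are all 1, so H_1 ≅ Z^2.
  H_2: rank ker ∂_2 − rank ∂_3 = (15 − 13) − 2 = 0, and the invariant factors of ∂_3 are all 1, so H_2 ≅ 0.
  H_3: rank ker ∂_3 − rank ∂_4 = (2 − 2) − 0 = 0, and there is no ∂_4, so H_3 ≅ 0.

Hence the Betti numbers are b_0 = 1, b_1 = 2, b_2 = 0, b_3 = 0.

b_0 = 1, b_1 = 2, b_2 = 0, b_3 = 0.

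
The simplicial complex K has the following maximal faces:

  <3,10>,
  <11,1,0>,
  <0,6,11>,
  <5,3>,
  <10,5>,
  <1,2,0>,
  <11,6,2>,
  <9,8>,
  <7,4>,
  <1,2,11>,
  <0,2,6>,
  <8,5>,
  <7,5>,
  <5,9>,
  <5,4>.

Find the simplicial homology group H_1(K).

H_1 ≅ Z^3.

Take the total order 0 < 1 < 2 < 3 < 4 < 5 < 6 < 7 < 8 < 9 < 10 < 11 on the vertex set. Then K (dimension 2) consists of the simplices:

  0-simplices (12): [0], [1], [2], [3], [4], [5], [6], [7], [8], [9], [10], [11]
  1-simplices (18): [0,1], [0,2], [0,6], [0,11], [1,2], [1,11], [2,6], [2,11], [3,5], [3,10], [4,5], [4,7], [5,7], [5,8], [5,9], [5,10], [6,11], [8,9]
  2-simplices (6): [0,1,2], [0,1,11], [0,2,6], [0,6,11], [1,2,11], [2,6,11]

so the chain groups are C_0 ≅ Z^12, C_1 ≅ Z^18, C_2 ≅ Z^6.

The boundary map ∂_1: C_1 → C_0 is given by ∂[p,q] = [q] − [p].
This gives a 12×18 integer matrix of rank 10; reducing to Smith normal form yields diagonal entries (1,1,1,1,1,1,1,1,1,1).

The boundary map ∂_2: C_2 → C_1 acts by ∂[p,q,r] = [q,r] − [p,r] + [p,q]. For instance
  ∂[0,6,11] = [6,11] − [0,11] + [0,6],
  ∂[0,1,2] = [1,2] − [0,2] + [0,1].
The resulting 18×6 matrix has rank 5, and its Smith normal form has invariant factors (1,1,1,1,1).

Reading off H_k = ker ∂_k / im ∂_{k+1}:

  H_1: rank ker ∂_1 − rank ∂_2 = (18 − 10) − 5 = 3, and the invariant factors of ∂_2 are all 1, so H_1 = Z^3.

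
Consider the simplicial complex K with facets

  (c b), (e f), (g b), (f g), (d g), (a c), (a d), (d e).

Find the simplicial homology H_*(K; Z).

Order the vertices as a < b < c < d < e < f < g. Listing each simplex with vertices in this order, K has dimension 1 with simplices:

  0-simplices (7): a, b, c, d, e, f, g
  1-simplices (8): ac, ad, bc, bg, de, dg, ef, fg

giving chain groups C_0 ≅ Z^7, C_1 ≅ Z^8.

The boundary map ∂_1: C_1 → C_0 maps an edge to its endpoints' difference, ∂[p,q] = q − p. For instance
  ∂dg = g − d.
The 7×8 boundary matrix has rank 6 and Smith normal form diag(1,1,1,1,1,1).

Reading off H_k = ker ∂_k / im ∂_{k+1}:

  H_0: rank C_0 − rank ∂_1 = 7 − 6 = 1, and the invariant factors of ∂_1 are all 1, so H_0 ≅ Z.
  H_1: rank ker ∂_1 − rank ∂_2 = (8 − 6) − 0 = 2, and there is no ∂_2, so H_1 ≅ Z^2.

As a check, the Euler characteristic is 7 − 8 = -1, which agrees with 1 − 2 = -1.

H_0 = Z,  H_1 = Z^2.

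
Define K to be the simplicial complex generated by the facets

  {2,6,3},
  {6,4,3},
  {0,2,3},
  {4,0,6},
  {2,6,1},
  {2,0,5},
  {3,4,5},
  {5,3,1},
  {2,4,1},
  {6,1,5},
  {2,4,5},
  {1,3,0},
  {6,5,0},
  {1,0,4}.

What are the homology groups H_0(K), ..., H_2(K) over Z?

H_0 ≅ Z,  H_1 ≅ Z^2,  H_2 ≅ Z.

We work with the vertex ordering 0 < 1 < 2 < 3 < 4 < 5 < 6. The simplices of K, each written with vertices in increasing order, are:

  0-simplices (7): [0], [1], [2], [3], [4], [5], [6]
  1-simplices (21): [0,1], [0,2], [0,3], [0,4], [0,5], [0,6], [1,2], [1,3], [1,4], [1,5], [1,6], [2,3], [2,4], [2,5], [2,6], [3,4], [3,5], [3,6], [4,5], [4,6], [5,6]
  2-simplices (14): [0,1,3], [0,1,4], [0,2,3], [0,2,5], [0,4,6], [0,5,6], [1,2,4], [1,2,6], [1,3,5], [1,5,6], [2,3,6], [2,4,5], [3,4,5], [3,4,6]

Hence C_0 ≅ Z^7, C_1 ≅ Z^21, C_2 ≅ Z^14.

The boundary map ∂_1: C_1 → C_0 sends each edge [p,q] (with p < q) to q − p.
This gives a 7×21 integer matrix of rank 6; reducing to Smith normal form yields diagonal entries (1,1,1,1,1,1).

∂_2: C_2 → C_1 acts by ∂[p,q,r] = [q,r] − [p,r] + [p,q]. For instance
  ∂[0,5,6] = [5,6] − [0,6] + [0,5],
  ∂[1,5,6] = [5,6] − [1,6] + [1,5].
The 21×14 boundary matrix has rank 13 and Smith normal form diag(1,1,1,1,1,1,1,1,1,1,1,1,1).

From H_k ≅ ker(∂_k) / im(∂_{k+1}) we obtain:

  H_0: rank C_0 − rank ∂_1 = 7 − 6 = 1, and the invariant factors of ∂_1 are all 1, so H_0 ≅ Z.
  H_1: rank ker ∂_1 − rank ∂_2 = (21 − 6) − 13 = 2, and the invariant factors of ∂_2 are all 1, so H_1 ≅ Z^2.
  H_2: rank ker ∂_2 − rank ∂_3 = (14 − 13) − 0 = 1, and there is no ∂_3, so H_2 ≅ Z.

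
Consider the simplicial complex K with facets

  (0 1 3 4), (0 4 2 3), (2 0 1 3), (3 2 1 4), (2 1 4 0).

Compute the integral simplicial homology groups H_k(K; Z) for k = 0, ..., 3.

We work with the vertex ordering 0 < 1 < 2 < 3 < 4. The simplices of K, each written with vertices in increasing order, are:

  0-simplices (5): [0], [1], [2], [3], [4]
  1-simplices (10): [0,1], [0,2], [0,3], [0,4], [1,2], [1,3], [1,4], [2,3], [2,4], [3,4]
  2-simplices (10): [0,1,2], [0,1,3], [0,1,4], [0,2,3], [0,2,4], [0,3,4], [1,2,3], [1,2,4], [1,3,4], [2,3,4]
  3-simplices (5): [0,1,2,3], [0,1,2,4], [0,1,3,4], [0,2,3,4], [1,2,3,4]

Hence C_0 ≅ Z^5, C_1 ≅ Z^10, C_2 ≅ Z^10, C_3 ≅ Z^5.

∂_1: C_1 → C_0 maps an edge to its endpoints' difference, ∂[p,q] = q − p.
As a 5×10 matrix over Z this has rank 4, with invariant factors (1,1,1,1).

Boundary ∂_2: C_2 → C_1 acts by ∂[p,q,r] = [q,r] − [p,r] + [p,q]. For instance
  ∂[0,2,3] = [2,3] − [0,3] + [0,2],
  ∂[0,3,4] = [3,4] − [0,4] + [0,3].
This gives a 10×10 integer matrix of rank 6; reducing to Smith normal form yields diagonal entries (1,1,1,1,1,1).

∂_3: C_3 → C_2 sends each 3-simplex σ to the alternating sum Σ_i (−1)^i (σ with its i-th vertex removed). For instance
  ∂[0,2,3,4] = [2,3,4] − [0,3,4] + [0,2,4] − [0,2,3],
  ∂[1,2,3,4] = [2,3,4] − [1,3,4] + [1,2,4] − [1,2,3].
The resulting 10×5 matrix has rank 4, and its Smith normal form has invariant factors (1,1,1,1).

Reading off H_k = ker ∂_k / im ∂_{k+1}:

  H_0: rank C_0 − rank ∂_1 = 5 − 4 = 1, and the invariant factors of ∂_1 are all 1, so H_0 ≅ Z.
  H_1: rank ker ∂_1 − rank ∂_2 = (10 − 4) − 6 = 0, and the invariant factors of ∂_2 are all 1, so H_1 ≅ 0.
  H_2: rank ker ∂_2 − rank ∂_3 = (10 − 6) − 4 = 0, and the invariant factors of ∂_3 are all 1, so H_2 ≅ 0.
  H_3: rank ker ∂_3 − rank ∂_4 = (5 − 4) − 0 = 1, and there is no ∂_4, so H_3 ≅ Z.

As a check, the Euler characteristic is 5 − 10 + 10 − 5 = 0, which agrees with 1 − 0 + 0 − 1 = 0.

H_0 ≅ Z,  H_1 = 0,  H_2 = 0,  H_3 ≅ Z.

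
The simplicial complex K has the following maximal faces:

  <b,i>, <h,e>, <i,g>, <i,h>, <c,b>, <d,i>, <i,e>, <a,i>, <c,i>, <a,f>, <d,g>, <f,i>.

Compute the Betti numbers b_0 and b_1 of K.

b_0 = 1, b_1 = 4.

We work with the vertex ordering a < b < c < d < e < f < g < h < i. The simplices of K, each written with vertices in increasing order, are:

  0-simplices (9): a, b, c, d, e, f, g, h, i
  1-simplices (12): af, ai, bc, bi, ci, dg, di, eh, ei, fi, gi, hi

giving chain groups C_0 ≅ Z^9, C_1 ≅ Z^12.

Boundary ∂_1: C_1 → C_0 maps an edge to its endpoints' difference, ∂[p,q] = q − p. For instance
  ∂eh = h − e.
As a 9×12 matrix over Z this has rank 8, with invariant factors (1,1,1,1,1,1,1,1).

Reading off H_k = ker ∂_k / im ∂_{k+1}:

  H_0: rank C_0 − rank ∂_1 = 9 − 8 = 1, and the invariant factors of ∂_1 are all 1, so H_0 ≅ Z.
  H_1: rank ker ∂_1 − rank ∂_2 = (12 − 8) − 0 = 4, and there is no ∂_2, so H_1 ≅ Z^4.

(K is a triangulation of a wedge of 4 circles.)

Hence the Betti numbers are b_0 = 1, b_1 = 4.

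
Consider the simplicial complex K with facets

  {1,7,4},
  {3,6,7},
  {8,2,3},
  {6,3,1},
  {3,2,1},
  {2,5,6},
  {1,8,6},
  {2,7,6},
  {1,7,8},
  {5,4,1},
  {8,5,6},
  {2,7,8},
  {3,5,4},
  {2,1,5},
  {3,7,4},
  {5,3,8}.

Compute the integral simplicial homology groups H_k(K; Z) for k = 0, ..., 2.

We work with the vertex ordering 1 < 2 < 3 < 4 < 5 < 6 < 7 < 8. The simplices of K, each written with vertices in increasing order, are:

  0-simplices (8): [1], [2], [3], [4], [5], [6], [7], [8]
  1-simplices (24): (24 of them)
  2-simplices (16): [1,2,3], [1,2,5], [1,3,6], [1,4,5], [1,4,7], [1,6,8], [1,7,8], [2,3,8], [2,5,6], [2,6,7], [2,7,8], [3,4,5], [3,4,7], [3,5,8], [3,6,7], [5,6,8]

so the chain groups are C_0 ≅ Z^8, C_1 ≅ Z^24, C_2 ≅ Z^16.

∂_1: C_1 → C_0 is given by ∂[p,q] = [q] − [p].
The resulting 8×24 matrix has rank 7, and its Smith normal form has invariant factors (1,1,1,1,1,1,1).

∂_2: C_2 → C_1 sends each 2-simplex [p,q,r] to [q,r] − [p,r] + [p,q]. For instance
  ∂[1,4,7] = [4,7] − [1,7] + [1,4],
  ∂[3,4,5] = [4,5] − [3,5] + [3,4].
This gives a 24×16 integer matrix of rank 15; reducing to Smith normal form yields diagonal entries (1,1,1,1,1,1,1,1,1,1,1,1,1,1,1).

Now H_k = ker ∂_k / im ∂_{k+1}, so:

  H_0: rank C_0 − rank ∂_1 = 8 − 7 = 1, and the invariant factors of ∂_1 are all 1, so H_0 ≅ Z.
  H_1: rank ker ∂_1 − rank ∂_2 = (24 − 7) − 15 = 2, and the invariant factors of ∂_2 are all 1, so H_1 ≅ Z^2.
  H_2: rank ker ∂_2 − rank ∂_3 = (16 − 15) − 0 = 1, and there is no ∂_3, so H_2 ≅ Z.

(K is a triangulation of the torus T^2.)

H_0 ≅ Z,  H_1 ≅ Z^2,  H_2 ≅ Z.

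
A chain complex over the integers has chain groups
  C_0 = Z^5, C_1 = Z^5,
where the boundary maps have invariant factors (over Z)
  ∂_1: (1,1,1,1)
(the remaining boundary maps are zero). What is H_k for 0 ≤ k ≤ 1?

H_0 ≅ Z,  H_1 ≅ Z.

H_0: b_0 = 5 − 0 − 4 = 1; torsion from ∂_1 factors > 1: none. So H_0 ≅ Z.
H_1: b_1 = 5 − 4 − 0 = 1; torsion from ∂_2 factors > 1: none. So H_1 ≅ Z.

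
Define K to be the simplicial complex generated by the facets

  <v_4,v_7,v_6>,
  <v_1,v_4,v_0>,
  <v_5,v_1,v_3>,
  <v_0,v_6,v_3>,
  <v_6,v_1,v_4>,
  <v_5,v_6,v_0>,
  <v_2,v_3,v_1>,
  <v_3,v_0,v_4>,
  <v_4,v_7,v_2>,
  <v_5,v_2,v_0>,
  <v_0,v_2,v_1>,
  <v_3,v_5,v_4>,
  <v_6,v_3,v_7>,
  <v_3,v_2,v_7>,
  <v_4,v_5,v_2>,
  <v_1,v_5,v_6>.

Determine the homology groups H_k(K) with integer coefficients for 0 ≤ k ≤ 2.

We work with the vertex ordering v_0 < v_1 < v_2 < v_3 < v_4 < v_5 < v_6 < v_7. The simplices of K, each written with vertices in increasing order, are:

  0-simplices (8): [v_0], [v_1], [v_2], [v_3], [v_4], [v_5], [v_6], [v_7]
  1-simplices (24): (24 of them)
  2-simplices (16): (16 of them)

so the chain groups are C_0 ≅ Z^8, C_1 ≅ Z^24, C_2 ≅ Z^16.

The boundary map ∂_1: C_1 → C_0 maps an edge to its endpoints' difference, ∂[p,q] = q − p. For instance
  ∂[v_0,v_3] = [v_3] − [v_0].
As a 8×24 matrix over Z this has rank 7, with invariant factors (1,1,1,1,1,1,1).

The boundary map ∂_2: C_2 → C_1 acts by ∂[p,q,r] = [q,r] − [p,r] + [p,q]. For instance
  ∂[v_1,v_4,v_6] = [v_4,v_6] − [v_1,v_6] + [v_1,v_4],
  ∂[v_4,v_6,v_7] = [v_6,v_7] − [v_4,v_7] + [v_4,v_6].
The 24×16 boundary matrix has rank 15 and Smith normal form diag(1,1,1,1,1,1,1,1,1,1,1,1,1,1,1).

Computing H_k = (kernel of ∂_k) / (image of ∂_{k+1}):

  H_0: rank C_0 − rank ∂_1 = 8 − 7 = 1, and the invariant factors of ∂_1 are all 1, so H_0 ≅ Z.
  H_1: rank ker ∂_1 − rank ∂_2 = (24 − 7) − 15 = 2, and the invariant factors of ∂_2 are all 1, so H_1 ≅ Z^2.
  H_2: rank ker ∂_2 − rank ∂_3 = (16 − 15) − 0 = 1, and there is no ∂_3, so H_2 ≅ Z.

As a check, the Euler characteristic is 8 − 24 + 16 = 0, which agrees with 1 − 2 + 1 = 0.
(K is a triangulation of the torus T^2.)

H_0 ≅ Z,  H_1 ≅ Z^2,  H_2 ≅ Z.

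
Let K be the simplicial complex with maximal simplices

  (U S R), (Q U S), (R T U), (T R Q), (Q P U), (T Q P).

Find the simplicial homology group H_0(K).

H_0 = Z.

We work with the vertex ordering P < Q < R < S < T < U. The simplices of K, each written with vertices in increasing order, are:

  0-simplices (6): P, Q, R, S, T, U
  1-simplices (12): PQ, PT, PU, QR, QS, QT, QU, RS, RT, RU, SU, TU
  2-simplices (6): PQT, PQU, QRT, QSU, RSU, RTU

giving chain groups C_0 ≅ Z^6, C_1 ≅ Z^12, C_2 ≅ Z^6.

Boundary ∂_1: C_1 → C_0 is given by ∂[p,q] = [q] − [p]. For instance
  ∂QS = S − Q.
The 6×12 boundary matrix has rank 5 and Smith normal form diag(1,1,1,1,1).

∂_2: C_2 → C_1 maps a triangle to the signed sum of its edges. For instance
  ∂QSU = SU − QU + QS,
  ∂PQU = QU − PU + PQ.
The resulting 12×6 matrix has rank 6, and its Smith normal form has invariant factors (1,1,1,1,1,1).

Computing H_k = (kernel of ∂_k) / (image of ∂_{k+1}):

  H_0: rank C_0 − rank ∂_1 = 6 − 5 = 1, and the invariant factors of ∂_1 are all 1, so H_0 ≅ Z.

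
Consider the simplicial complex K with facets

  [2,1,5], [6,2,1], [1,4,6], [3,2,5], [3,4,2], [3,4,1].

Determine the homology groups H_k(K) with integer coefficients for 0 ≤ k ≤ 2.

H_0 ≅ Z,  H_1 ≅ Z,  H_2 = 0.

We work with the vertex ordering 1 < 2 < 3 < 4 < 5 < 6. The simplices of K, each written with vertices in increasing order, are:

  0-simplices (6): [1], [2], [3], [4], [5], [6]
  1-simplices (12): [1,2], [1,3], [1,4], [1,5], [1,6], [2,3], [2,4], [2,5], [2,6], [3,4], [3,5], [4,6]
  2-simplices (6): [1,2,5], [1,2,6], [1,3,4], [1,4,6], [2,3,4], [2,3,5]

giving chain groups C_0 ≅ Z^6, C_1 ≅ Z^12, C_2 ≅ Z^6.

Boundary ∂_1: C_1 → C_0 sends each edge [p,q] (with p < q) to q − p. For instance
  ∂[4,6] = [6] − [4].
The resulting 6×12 matrix has rank 5, and its Smith normal form has invariant factors (1,1,1,1,1).

∂_2: C_2 → C_1 sends each 2-simplex [p,q,r] to [q,r] − [p,r] + [p,q]. For instance
  ∂[2,3,5] = [3,5] − [2,5] + [2,3],
  ∂[1,2,5] = [2,5] − [1,5] + [1,2].
The 12×6 boundary matrix has rank 6 and Smith normal form diag(1,1,1,1,1,1).

Computing H_k = (kernel of ∂_k) / (image of ∂_{k+1}):

  H_0: rank C_0 − rank ∂_1 = 6 − 5 = 1, and the invariant factors of ∂_1 are all 1, so H_0 ≅ Z.
  H_1: rank ker ∂_1 − rank ∂_2 = (12 − 5) − 6 = 1, and the invariant factors of ∂_2 are all 1, so H_1 ≅ Z.
  H_2: rank ker ∂_2 − rank ∂_3 = (6 − 6) − 0 = 0, and there is no ∂_3, so H_2 ≅ 0.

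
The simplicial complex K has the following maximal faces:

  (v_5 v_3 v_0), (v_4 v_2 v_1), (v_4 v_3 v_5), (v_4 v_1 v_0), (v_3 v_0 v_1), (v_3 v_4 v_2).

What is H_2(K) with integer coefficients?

Order the vertices as v_0 < v_1 < v_2 < v_3 < v_4 < v_5. Listing each simplex with vertices in this order, K has dimension 2 with simplices:

  0-simplices (6): [v_0], [v_1], [v_2], [v_3], [v_4], [v_5]
  1-simplices (12): [v_0,v_1], [v_0,v_3], [v_0,v_4], [v_0,v_5], [v_1,v_2], [v_1,v_3], [v_1,v_4], [v_2,v_3], [v_2,v_4], [v_3,v_4], [v_3,v_5], [v_4,v_5]
  2-simplices (6): [v_0,v_1,v_3], [v_0,v_1,v_4], [v_0,v_3,v_5], [v_1,v_2,v_4], [v_2,v_3,v_4], [v_3,v_4,v_5]

giving chain groups C_0 ≅ Z^6, C_1 ≅ Z^12, C_2 ≅ Z^6.

∂_1: C_1 → C_0 is given by ∂[p,q] = [q] − [p].
The 6×12 boundary matrix has rank 5 and Smith normal form diag(1,1,1,1,1).

Boundary ∂_2: C_2 → C_1 maps a triangle to the signed sum of its edges. For instance
  ∂[v_0,v_3,v_5] = [v_3,v_5] − [v_0,v_5] + [v_0,v_3],
  ∂[v_3,v_4,v_5] = [v_4,v_5] − [v_3,v_5] + [v_3,v_4].
The resulting 12×6 matrix has rank 6, and its Smith normal form has invariant factors (1,1,1,1,1,1).

Computing H_k = (kernel of ∂_k) / (image of ∂_{k+1}):

  H_2: rank ker ∂_2 − rank ∂_3 = (6 − 6) − 0 = 0, and there is no ∂_3, so H_2 = 0.

(K is a triangulation of the cylinder S^1 x I.)

H_2 = 0.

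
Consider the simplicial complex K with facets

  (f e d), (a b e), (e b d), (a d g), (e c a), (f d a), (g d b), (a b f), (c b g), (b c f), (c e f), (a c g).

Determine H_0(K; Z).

Fix the vertex order a < b < c < d < e < f < g and write every simplex with vertices in increasing order. Then dim K = 2 and the simplices of K are:

  0-simplices (7): a, b, c, d, e, f, g
  1-simplices (18): ab, ac, ad, ae, af, ag, bc, bd, be, bf, bg, ce, cf, cg, de, df, dg, ef
  2-simplices (12): abe, abf, ace, acg, adf, adg, bcf, bcg, bde, bdg, cef, def

giving chain groups C_0 ≅ Z^7, C_1 ≅ Z^18, C_2 ≅ Z^12.

The boundary map ∂_1: C_1 → C_0 maps an edge to its endpoints' difference, ∂[p,q] = q − p. For instance
  ∂ac = c − a.
As a 7×18 matrix over Z this has rank 6, with invariant factors (1,1,1,1,1,1).

Boundary ∂_2: C_2 → C_1 acts by ∂[p,q,r] = [q,r] − [p,r] + [p,q]. For instance
  ∂cef = ef − cf + ce,
  ∂adf = df − af + ad.
This gives a 18×12 integer matrix of rank 12; reducing to Smith normal form yields diagonal entries (1,1,1,1,1,1,1,1,1,1,1,2).

Reading off H_k = ker ∂_k / im ∂_{k+1}:

  H_0: rank C_0 − rank ∂_1 = 7 − 6 = 1, and the invariant factors of ∂_1 are all 1, so H_0 ≅ Z.

H_0 ≅ Z.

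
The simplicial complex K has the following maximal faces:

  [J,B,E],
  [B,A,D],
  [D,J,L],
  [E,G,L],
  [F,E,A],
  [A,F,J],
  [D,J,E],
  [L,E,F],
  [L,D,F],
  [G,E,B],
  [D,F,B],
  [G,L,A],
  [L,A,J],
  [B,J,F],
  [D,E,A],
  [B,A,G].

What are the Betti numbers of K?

b_0 = 1, b_1 = 2, b_2 = 1.

Take the total order A < B < D < E < F < G < J < L on the vertex set. Then K (dimension 2) consists of the simplices:

  0-simplices (8): A, B, D, E, F, G, J, L
  1-simplices (24): AB, AD, AE, AF, AG, AJ, AL, BD, BE, BF, BG, BJ, DE, DF, DJ, DL, EF, EG, EJ, EL, FJ, FL, GL, JL
  2-simplices (16): ABD, ABG, ADE, AEF, AFJ, AGL, AJL, BDF, BEG, BEJ, BFJ, DEJ, DFL, DJL, EFL, EGL

giving chain groups C_0 ≅ Z^8, C_1 ≅ Z^24, C_2 ≅ Z^16.

∂_1: C_1 → C_0 maps an edge to its endpoints' difference, ∂[p,q] = q − p.
This gives a 8×24 integer matrix of rank 7; reducing to Smith normal form yields diagonal entries (1,1,1,1,1,1,1).

The boundary map ∂_2: C_2 → C_1 sends each 2-simplex [p,q,r] to [q,r] − [p,r] + [p,q]. For instance
  ∂AFJ = FJ − AJ + AF,
  ∂AEF = EF − AF + AE.
The resulting 24×16 matrix has rank 15, and its Smith normal form has invariant factors (1,1,1,1,1,1,1,1,1,1,1,1,1,1,1).

Reading off H_k = ker ∂_k / im ∂_{k+1}:

  H_0: rank C_0 − rank ∂_1 = 8 − 7 = 1, and the invariant factors of ∂_1 are all 1, so H_0 = Z.
  H_1: rank ker ∂_1 − rank ∂_2 = (24 − 7) − 15 = 2, and the invariant factors of ∂_2 are all 1, so H_1 = Z^2.
  H_2: rank ker ∂_2 − rank ∂_3 = (16 − 15) − 0 = 1, and there is no ∂_3, so H_2 = Z.

As a check, the Euler characteristic is 8 − 24 + 16 = 0, which agrees with 1 − 2 + 1 = 0.
(K is a triangulation of the torus T^2.)

Hence the Betti numbers are b_0 = 1, b_1 = 2, b_2 = 1.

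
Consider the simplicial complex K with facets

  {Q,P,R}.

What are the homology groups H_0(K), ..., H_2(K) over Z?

We work with the vertex ordering P < Q < R. The simplices of K, each written with vertices in increasing order, are:

  0-simplices (3): P, Q, R
  1-simplices (3): PQ, PR, QR
  2-simplices (1): PQR

giving chain groups C_0 ≅ Z^3, C_1 ≅ Z^3, C_2 ≅ Z^1.

The boundary map ∂_1: C_1 → C_0 is given by ∂[p,q] = [q] − [p]. For instance
  ∂PR = R − P.
This gives a 3×3 integer matrix of rank 2; reducing to Smith normal form yields diagonal entries (1,1).

The boundary map ∂_2: C_2 → C_1 acts by ∂[p,q,r] = [q,r] − [p,r] + [p,q]. For instance
  ∂PQR = QR − PR + PQ.
This gives a 3×1 integer matrix of rank 1; reducing to Smith normal form yields diagonal entries (1).

Computing H_k = (kernel of ∂_k) / (image of ∂_{k+1}):

  H_0: rank C_0 − rank ∂_1 = 3 − 2 = 1, and the invariant factors of ∂_1 are all 1, so H_0 ≅ Z.
  H_1: rank ker ∂_1 − rank ∂_2 = (3 − 2) − 1 = 0, and the invariant factors of ∂_2 are all 1, so H_1 ≅ 0.
  H_2: rank ker ∂_2 − rank ∂_3 = (1 − 1) − 0 = 0, and there is no ∂_3, so H_2 ≅ 0.

As a check, the Euler characteristic is 3 − 3 + 1 = 1, which agrees with 1 − 0 + 0 = 1.

H_0 = Z,  H_1 = 0,  H_2 = 0.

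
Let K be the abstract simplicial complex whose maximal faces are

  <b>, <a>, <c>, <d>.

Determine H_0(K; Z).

H_0 ≅ Z^4.

We work with the vertex ordering a < b < c < d. The simplices of K, each written with vertices in increasing order, are:

  0-simplices (4): a, b, c, d

so the chain groups are C_0 ≅ Z^4.

Reading off H_k = ker ∂_k / im ∂_{k+1}:

  H_0: rank C_0 − rank ∂_1 = 4 − 0 = 4, and there is no ∂_1, so H_0 = Z^4.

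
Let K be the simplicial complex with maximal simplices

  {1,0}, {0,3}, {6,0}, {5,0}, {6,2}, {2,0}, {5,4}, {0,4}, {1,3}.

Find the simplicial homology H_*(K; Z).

We work with the vertex ordering 0 < 1 < 2 < 3 < 4 < 5 < 6. The simplices of K, each written with vertices in increasing order, are:

  0-simplices (7): [0], [1], [2], [3], [4], [5], [6]
  1-simplices (9): [0,1], [0,2], [0,3], [0,4], [0,5], [0,6], [1,3], [2,6], [4,5]

giving chain groups C_0 ≅ Z^7, C_1 ≅ Z^9.

Boundary ∂_1: C_1 → C_0 maps an edge to its endpoints' difference, ∂[p,q] = q − p. For instance
  ∂[0,2] = [2] − [0].
The 7×9 boundary matrix has rank 6 and Smith normal form diag(1,1,1,1,1,1).

From H_k ≅ ker(∂_k) / im(∂_{k+1}) we obtain:

  H_0: rank C_0 − rank ∂_1 = 7 − 6 = 1, and the invariant factors of ∂_1 are all 1, so H_0 = Z.
  H_1: rank ker ∂_1 − rank ∂_2 = (9 − 6) − 0 = 3, and there is no ∂_2, so H_1 = Z^3.

H_0 ≅ Z,  H_1 ≅ Z^3.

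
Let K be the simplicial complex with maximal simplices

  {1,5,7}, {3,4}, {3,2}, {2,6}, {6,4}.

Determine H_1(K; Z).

H_1 ≅ Z.

Take the total order 1 < 2 < 3 < 4 < 5 < 6 < 7 on the vertex set. Then K (dimension 2) consists of the simplices:

  0-simplices (7): [1], [2], [3], [4], [5], [6], [7]
  1-simplices (7): [1,5], [1,7], [2,3], [2,6], [3,4], [4,6], [5,7]
  2-simplices (1): [1,5,7]

Hence C_0 ≅ Z^7, C_1 ≅ Z^7, C_2 ≅ Z^1.

Boundary ∂_1: C_1 → C_0 sends each edge [p,q] (with p < q) to q − p. For instance
  ∂[3,4] = [4] − [3].
The 7×7 boundary matrix has rank 5 and Smith normal form diag(1,1,1,1,1).

The boundary map ∂_2: C_2 → C_1 acts by ∂[p,q,r] = [q,r] − [p,r] + [p,q]. For instance
  ∂[1,5,7] = [5,7] − [1,7] + [1,5].
As a 7×1 matrix over Z this has rank 1, with invariant factors (1).

Reading off H_k = ker ∂_k / im ∂_{k+1}:

  H_1: rank ker ∂_1 − rank ∂_2 = (7 − 5) − 1 = 1, and the invariant factors of ∂_2 are all 1, so H_1 = Z.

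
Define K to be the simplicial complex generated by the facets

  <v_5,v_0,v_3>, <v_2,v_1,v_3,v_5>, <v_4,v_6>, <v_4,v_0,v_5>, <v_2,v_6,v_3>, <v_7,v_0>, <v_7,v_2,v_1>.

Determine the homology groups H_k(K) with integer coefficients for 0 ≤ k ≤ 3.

Take the total order v_0 < v_1 < v_2 < v_3 < v_4 < v_5 < v_6 < v_7 on the vertex set. Then K (dimension 3) consists of the simplices:

  0-simplices (8): [v_0], [v_1], [v_2], [v_3], [v_4], [v_5], [v_6], [v_7]
  1-simplices (16): (16 of them)
  2-simplices (8): [v_0,v_3,v_5], [v_0,v_4,v_5], [v_1,v_2,v_3], [v_1,v_2,v_5], [v_1,v_2,v_7], [v_1,v_3,v_5], [v_2,v_3,v_5], [v_2,v_3,v_6]
  3-simplices (1): [v_1,v_2,v_3,v_5]

Hence C_0 ≅ Z^8, C_1 ≅ Z^16, C_2 ≅ Z^8, C_3 ≅ Z^1.

Boundary ∂_1: C_1 → C_0 is given by ∂[p,q] = [q] − [p].
The resulting 8×16 matrix has rank 7, and its Smith normal form has invariant factors (1,1,1,1,1,1,1).

The boundary map ∂_2: C_2 → C_1 maps a triangle to the signed sum of its edges. For instance
  ∂[v_1,v_3,v_5] = [v_3,v_5] − [v_1,v_5] + [v_1,v_3],
  ∂[v_0,v_4,v_5] = [v_4,v_5] − [v_0,v_5] + [v_0,v_4].
The resulting 16×8 matrix has rank 7, and its Smith normal form has invariant factors (1,1,1,1,1,1,1).

The boundary map ∂_3: C_3 → C_2 sends each 3-simplex σ to the alternating sum Σ_i (−1)^i (σ with its i-th vertex removed). For instance
  ∂[v_1,v_2,v_3,v_5] = [v_2,v_3,v_5] − [v_1,v_3,v_5] + [v_1,v_2,v_5] − [v_1,v_2,v_3].
This gives a 8×1 integer matrix of rank 1; reducing to Smith normal form yields diagonal entries (1).

From H_k ≅ ker(∂_k) / im(∂_{k+1}) we obtain:

  H_0: rank C_0 − rank ∂_1 = 8 − 7 = 1, and the invariant factors of ∂_1 are all 1, so H_0 = Z.
  H_1: rank ker ∂_1 − rank ∂_2 = (16 − 7) − 7 = 2, and the invariant factors of ∂_2 are all 1, so H_1 = Z^2.
  H_2: rank ker ∂_2 − rank ∂_3 = (8 − 7) − 1 = 0, and the invariant factors of ∂_3 are all 1, so H_2 = 0.
  H_3: rank ker ∂_3 − rank ∂_4 = (1 − 1) − 0 = 0, and there is no ∂_4, so H_3 = 0.

As a check, the Euler characteristic is 8 − 16 + 8 − 1 = -1, which agrees with 1 − 2 + 0 − 0 = -1.

H_0 ≅ Z,  H_1 ≅ Z^2,  H_2 = 0,  H_3 = 0.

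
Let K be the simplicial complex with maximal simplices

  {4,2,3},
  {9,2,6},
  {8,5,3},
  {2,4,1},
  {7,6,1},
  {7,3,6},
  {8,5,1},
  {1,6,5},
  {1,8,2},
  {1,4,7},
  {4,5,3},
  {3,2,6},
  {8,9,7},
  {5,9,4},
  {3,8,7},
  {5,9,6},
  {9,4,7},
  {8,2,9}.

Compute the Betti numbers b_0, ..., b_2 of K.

Order the vertices as 1 < 2 < 3 < 4 < 5 < 6 < 7 < 8 < 9. Listing each simplex with vertices in this order, K has dimension 2 with simplices:

  0-simplices (9): [1], [2], [3], [4], [5], [6], [7], [8], [9]
  1-simplices (27): (27 of them)
  2-simplices (18): [1,2,4], [1,2,8], [1,4,7], [1,5,6], [1,5,8], [1,6,7], [2,3,4], [2,3,6], [2,6,9], [2,8,9], [3,4,5], [3,5,8], [3,6,7], [3,7,8], [4,5,9], [4,7,9], [5,6,9], [7,8,9]

so the chain groups are C_0 ≅ Z^9, C_1 ≅ Z^27, C_2 ≅ Z^18.

∂_1: C_1 → C_0 maps an edge to its endpoints' difference, ∂[p,q] = q − p. For instance
  ∂[1,8] = [8] − [1].
This gives a 9×27 integer matrix of rank 8; reducing to Smith normal form yields diagonal entries (1,1,1,1,1,1,1,1).

Boundary ∂_2: C_2 → C_1 maps a triangle to the signed sum of its edges. For instance
  ∂[1,2,8] = [2,8] − [1,8] + [1,2],
  ∂[2,6,9] = [6,9] − [2,9] + [2,6].
The 27×18 boundary matrix has rank 17 and Smith normal form diag(1,1,1,1,1,1,1,1,1,1,1,1,1,1,1,1,1).

Now H_k = ker ∂_k / im ∂_{k+1}, so:

  H_0: rank C_0 − rank ∂_1 = 9 − 8 = 1, and the invariant factors of ∂_1 are all 1, so H_0 ≅ Z.
  H_1: rank ker ∂_1 − rank ∂_2 = (27 − 8) − 17 = 2, and the invariant factors of ∂_2 are all 1, so H_1 ≅ Z^2.
  H_2: rank ker ∂_2 − rank ∂_3 = (18 − 17) − 0 = 1, and there is no ∂_3, so H_2 ≅ Z.

Hence the Betti numbers are b_0 = 1, b_1 = 2, b_2 = 1.

b_0 = 1, b_1 = 2, b_2 = 1.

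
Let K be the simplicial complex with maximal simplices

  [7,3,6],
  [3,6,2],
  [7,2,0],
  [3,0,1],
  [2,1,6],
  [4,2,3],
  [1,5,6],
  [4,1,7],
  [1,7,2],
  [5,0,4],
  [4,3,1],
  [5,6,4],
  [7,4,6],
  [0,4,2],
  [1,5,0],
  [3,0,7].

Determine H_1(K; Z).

Fix the vertex order 0 < 1 < 2 < 3 < 4 < 5 < 6 < 7 and write every simplex with vertices in increasing order. Then dim K = 2 and the simplices of K are:

  0-simplices (8): [0], [1], [2], [3], [4], [5], [6], [7]
  1-simplices (24): (24 of them)
  2-simplices (16): [0,1,3], [0,1,5], [0,2,4], [0,2,7], [0,3,7], [0,4,5], [1,2,6], [1,2,7], [1,3,4], [1,4,7], [1,5,6], [2,3,4], [2,3,6], [3,6,7], [4,5,6], [4,6,7]

Hence C_0 ≅ Z^8, C_1 ≅ Z^24, C_2 ≅ Z^16.

∂_1: C_1 → C_0 is given by ∂[p,q] = [q] − [p]. For instance
  ∂[1,2] = [2] − [1].
This gives a 8×24 integer matrix of rank 7; reducing to Smith normal form yields diagonal entries (1,1,1,1,1,1,1).

The boundary map ∂_2: C_2 → C_1 acts by ∂[p,q,r] = [q,r] − [p,r] + [p,q]. For instance
  ∂[2,3,4] = [3,4] − [2,4] + [2,3],
  ∂[0,4,5] = [4,5] − [0,5] + [0,4].
The resulting 24×16 matrix has rank 15, and its Smith normal form has invariant factors (1,1,1,1,1,1,1,1,1,1,1,1,1,1,1).

Now H_k = ker ∂_k / im ∂_{k+1}, so:

  H_1: rank ker ∂_1 − rank ∂_2 = (24 − 7) − 15 = 2, and the invariant factors of ∂_2 are all 1, so H_1 = Z^2.

(K is a triangulation of the torus T^2.)

H_1 = Z^2.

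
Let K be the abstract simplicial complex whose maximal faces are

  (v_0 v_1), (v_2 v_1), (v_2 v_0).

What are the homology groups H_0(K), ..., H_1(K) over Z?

H_0 ≅ Z,  H_1 ≅ Z.

Fix the vertex order v_0 < v_1 < v_2 and write every simplex with vertices in increasing order. Then dim K = 1 and the simplices of K are:

  0-simplices (3): [v_0], [v_1], [v_2]
  1-simplices (3): [v_0,v_1], [v_0,v_2], [v_1,v_2]

Hence C_0 ≅ Z^3, C_1 ≅ Z^3.

∂_1: C_1 → C_0 is given by ∂[p,q] = [q] − [p].
This gives a 3×3 integer matrix of rank 2; reducing to Smith normal form yields diagonal entries (1,1).

Reading off H_k = ker ∂_k / im ∂_{k+1}:

  H_0: rank C_0 − rank ∂_1 = 3 − 2 = 1, and the invariant factors of ∂_1 are all 1, so H_0 = Z.
  H_1: rank ker ∂_1 − rank ∂_2 = (3 − 2) − 0 = 1, and there is no ∂_2, so H_1 = Z.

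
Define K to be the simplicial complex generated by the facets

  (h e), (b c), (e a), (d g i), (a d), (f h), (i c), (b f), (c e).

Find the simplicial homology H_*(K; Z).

Order the vertices as a < b < c < d < e < f < g < h < i. Listing each simplex with vertices in this order, K has dimension 2 with simplices:

  0-simplices (9): a, b, c, d, e, f, g, h, i
  1-simplices (11): ad, ae, bc, bf, ce, ci, dg, di, eh, fh, gi
  2-simplices (1): dgi

so the chain groups are C_0 ≅ Z^9, C_1 ≅ Z^11, C_2 ≅ Z^1.

∂_1: C_1 → C_0 sends each edge [p,q] (with p < q) to q − p.
As a 9×11 matrix over Z this has rank 8, with invariant factors (1,1,1,1,1,1,1,1).

Boundary ∂_2: C_2 → C_1 sends each 2-simplex [p,q,r] to [q,r] − [p,r] + [p,q]. For instance
  ∂dgi = gi − di + dg.
The resulting 11×1 matrix has rank 1, and its Smith normal form has invariant factors (1).

Reading off H_k = ker ∂_k / im ∂_{k+1}:

  H_0: rank C_0 − rank ∂_1 = 9 − 8 = 1, and the invariant factors of ∂_1 are all 1, so H_0 ≅ Z.
  H_1: rank ker ∂_1 − rank ∂_2 = (11 − 8) − 1 = 2, and the invariant factors of ∂_2 are all 1, so H_1 ≅ Z^2.
  H_2: rank ker ∂_2 − rank ∂_3 = (1 − 1) − 0 = 0, and there is no ∂_3, so H_2 ≅ 0.

As a check, the Euler characteristic is 9 − 11 + 1 = -1, which agrees with 1 − 2 + 0 = -1.

H_0 = Z,  H_1 = Z^2,  H_2 = 0.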